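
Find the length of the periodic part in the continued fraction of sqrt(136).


Run the CF algorithm for sqrt(136).
a_0 = floor(sqrt(136)) = 11; set m_0=0, q_0=1.
Recurrence: m' = q*a - m,  q' = (d - m'^2)/q,  a' = floor((a_0 + m')/q').
  step 1: m=11, q=15, a=1
  step 2: m=4, q=8, a=1
  step 3: m=4, q=15, a=1
  step 4: m=11, q=1, a=22
a_4 = 2*a_0 = 22, so the period closes here.
sqrt(136) = [11; 1, 1, 1, 22]
Period length = 4

4


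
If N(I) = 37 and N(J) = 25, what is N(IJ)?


N(IJ) = N(I) * N(J)
= 37 * 25
= 925

925


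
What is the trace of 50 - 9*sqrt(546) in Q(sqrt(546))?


Tr(a + b*sqrt(d)) = (a + b*sqrt(d)) + (a - b*sqrt(d)) = 2a
= 2 * (50)
= 100

100


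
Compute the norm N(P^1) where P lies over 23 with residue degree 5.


N(P^a) = p^(a*f)
= 23^(1*5)
= 23^5
= 6436343

6436343


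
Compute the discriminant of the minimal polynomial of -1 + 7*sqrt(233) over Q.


The element -1 + 7*sqrt(233) has minimal polynomial:
x^2 + 2*x - 11416
Discriminant = (2)^2 - 4*(-11416)
= 4 + 45664
= 45668

45668


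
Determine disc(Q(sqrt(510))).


For K = Q(sqrt(d)) with d squarefree: disc(K) = d if d = 1 mod 4, and disc(K) = 4d if d = 2 or 3 mod 4.
Here d = 510, and d mod 4 = 2.
d = 2 mod 4, not 1 (O_K = Z[sqrt(d)]), so disc(K) = 4d = 4 * (510) = 2040

2040


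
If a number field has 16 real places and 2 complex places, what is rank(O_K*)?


By Dirichlet's unit theorem:
rank = r1 + r2 - 1
= 16 + 2 - 1
= 17

17


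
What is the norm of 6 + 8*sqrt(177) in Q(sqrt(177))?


N(a + b*sqrt(d)) = a^2 - d*b^2
= (6)^2 - (177)*(8)^2
= 36 - 11328
= -11292

-11292


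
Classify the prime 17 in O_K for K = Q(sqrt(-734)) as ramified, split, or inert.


K = Q(sqrt(-734)). Since d mod 4 = 2, disc(K) = -2936.
Check p | disc: -2936 mod 17 = 5.
p does not divide disc. Compute Legendre symbol (d/p):
14^((17-1)/2) mod 17 = -1
(d/p) = -1, so p is inert: (p) stays prime with e=1, f=2, g=1.
Therefore p is inert.

inert


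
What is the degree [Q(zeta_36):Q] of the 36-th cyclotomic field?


The degree equals Euler's totient phi(36).
36 = 2^2 * 3^2
phi(36) = 12

12


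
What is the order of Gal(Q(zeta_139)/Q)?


|Gal(Q(zeta_139)/Q)| = phi(139)
= 138

138


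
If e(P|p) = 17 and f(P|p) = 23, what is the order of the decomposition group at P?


|D_P| = e * f
= 17 * 23
= 391

391


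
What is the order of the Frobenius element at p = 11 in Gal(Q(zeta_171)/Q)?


The Frobenius at p in Gal(Q(zeta_n)/Q) = (Z/nZ)* is the class of p, so its order is ord_171(11), the smallest k >= 1 with 11^k = 1 mod 171.
n = 171 = 3^2 * 19, phi(171) = 108; the order divides phi(n).
Divisors of 108: 1, 2, 3, 4, 6, 9, 12, 18, 27, 36, 54, 108
Repeated squaring mod 171: 11^1 = 11, 11^2 = 121, 11^4 = 106, 11^8 = 121, 11^16 = 106, 11^32 = 121, 11^64 = 106
Test divisors in increasing order:
  k=1: 11^1 = 11 mod 171
  k=2: 11^2 = 121 mod 171
  k=3: 11^3 = 121 * 11 = 134 mod 171
  k=4: 11^4 = 106 mod 171
  k=6: 11^6 = 106 * 121 = 1 mod 171  <- first divisor giving 1
Order = 6

6


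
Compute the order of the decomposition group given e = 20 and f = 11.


|D_P| = e * f
= 20 * 11
= 220

220


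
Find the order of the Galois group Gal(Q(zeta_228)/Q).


|Gal(Q(zeta_228)/Q)| = phi(228)
= 72

72


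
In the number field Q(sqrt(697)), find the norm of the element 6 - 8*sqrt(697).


N(a + b*sqrt(d)) = a^2 - d*b^2
= (6)^2 - (697)*(-8)^2
= 36 - 44608
= -44572

-44572


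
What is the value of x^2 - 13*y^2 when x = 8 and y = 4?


x^2 - d*y^2
= 8^2 - 13*4^2
= 64 - 208
= -144

-144


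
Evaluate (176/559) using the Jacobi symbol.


Compute (176/559) via quadratic reciprocity:
  pull out 2: (2/559) = +1  (since 559 mod 8 = 7)
  pull out 2: (2/559) = +1  (since 559 mod 8 = 7)
  pull out 2: (2/559) = +1  (since 559 mod 8 = 7)
  pull out 2: (2/559) = +1  (since 559 mod 8 = 7)
  reciprocity: (11/559) -> -(559/11)
  reduce: (9/11)
  reciprocity: (9/11) -> +(11/9)
  reduce: (2/9)
  pull out 2: (2/9) = +1  (since 9 mod 8 = 1)
  (1/9) = 1
Product of signs = -1

-1


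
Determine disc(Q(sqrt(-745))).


For K = Q(sqrt(d)) with d squarefree: disc(K) = d if d = 1 mod 4, and disc(K) = 4d if d = 2 or 3 mod 4.
Here d = -745, and d mod 4 = 3.
d = 3 mod 4, not 1 (O_K = Z[sqrt(d)]), so disc(K) = 4d = 4 * (-745) = -2980

-2980


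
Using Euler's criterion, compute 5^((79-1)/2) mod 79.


p = 79 is prime and the exponent is (p-1)/2 = 39, so by Euler's criterion 5^39 = (5/79) = +1 or -1 mod 79.
Compute by square-and-multiply:
  39 = 32 + 4 + 2 + 1 (binary 100111)
  Repeated squaring mod 79: 5^1 = 5, 5^2 = 25, 5^4 = 72, 5^8 = 49, 5^16 = 31, 5^32 = 13
  5^39 = 5^32 * 5^4 * 5^2 * 5^1 = 13 * 72 * 25 * 5 mod 79
    13 * 72 = 936 = 67 mod 79
    67 * 25 = 1675 = 16 mod 79
    16 * 5 = 80 = 1 mod 79
  5^39 = 1 mod 79
Result 1: 5 is a quadratic residue mod 79.
5^39 mod 79 = 1

1


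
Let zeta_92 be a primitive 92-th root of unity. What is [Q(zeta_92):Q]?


The degree equals Euler's totient phi(92).
92 = 2^2 * 23
phi(92) = 44

44


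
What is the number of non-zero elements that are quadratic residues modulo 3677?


For prime p, the number of non-zero quadratic residues is (p-1)/2.
= (3677-1)/2
= 1838

1838


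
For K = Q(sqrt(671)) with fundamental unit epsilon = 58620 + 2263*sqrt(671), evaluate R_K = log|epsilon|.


epsilon = 58620 + 2263*sqrt(671)
= 117240.0000
R = ln(117240.0000)
= 11.6720

11.6720


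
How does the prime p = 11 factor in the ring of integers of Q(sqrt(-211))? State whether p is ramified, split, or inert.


K = Q(sqrt(-211)). Since d mod 4 = 1, disc(K) = -211.
Check p | disc: -211 mod 11 = 9.
p does not divide disc. Compute Legendre symbol (d/p):
9^((11-1)/2) mod 11 = 1
(d/p) = 1, so p splits: (p) = P*P' with e=1, f=1, g=2.
Therefore p is split.

split


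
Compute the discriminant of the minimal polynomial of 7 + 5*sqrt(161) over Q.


The element 7 + 5*sqrt(161) has minimal polynomial:
x^2 - 14*x - 3976
Discriminant = (-14)^2 - 4*(-3976)
= 196 + 15904
= 16100

16100


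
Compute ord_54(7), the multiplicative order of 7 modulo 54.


We want ord_54(7), the smallest k >= 1 with 7^k = 1 mod 54.
n = 54 = 2 * 3^3, phi(54) = 18; the order divides phi(n).
Divisors of 18: 1, 2, 3, 6, 9, 18
Repeated squaring mod 54: 7^1 = 7, 7^2 = 49, 7^4 = 25, 7^8 = 31, 7^16 = 43
Test divisors in increasing order:
  k=1: 7^1 = 7 mod 54
  k=2: 7^2 = 49 mod 54
  k=3: 7^3 = 49 * 7 = 19 mod 54
  k=6: 7^6 = 25 * 49 = 37 mod 54
  k=9: 7^9 = 31 * 7 = 1 mod 54  <- first divisor giving 1
Order = 9

9


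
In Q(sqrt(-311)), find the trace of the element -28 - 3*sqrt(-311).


Tr(a + b*sqrt(d)) = (a + b*sqrt(d)) + (a - b*sqrt(d)) = 2a
= 2 * (-28)
= -56

-56


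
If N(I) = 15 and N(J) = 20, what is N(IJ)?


N(IJ) = N(I) * N(J)
= 15 * 20
= 300

300


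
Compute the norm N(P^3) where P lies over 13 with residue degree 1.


N(P^a) = p^(a*f)
= 13^(3*1)
= 13^3
= 2197

2197


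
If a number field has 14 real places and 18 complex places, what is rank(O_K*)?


By Dirichlet's unit theorem:
rank = r1 + r2 - 1
= 14 + 18 - 1
= 31

31


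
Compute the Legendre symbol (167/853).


p = 853 is prime, so compute (167/853) with the reciprocity algorithm (Jacobi-symbol steps: pull out 2s via (2/n), flip via reciprocity, reduce):
  reciprocity: (167/853) -> +(853/167)
  reduce: (18/167)
  pull out 2: (2/167) = +1  (since 167 mod 8 = 7)
  reciprocity: (9/167) -> +(167/9)
  reduce: (5/9)
  reciprocity: (5/9) -> +(9/5)
  reduce: (4/5)
  pull out 2: (2/5) = -1  (since 5 mod 8 = 5)
  pull out 2: (2/5) = -1  (since 5 mod 8 = 5)
  (1/5) = 1
Product of signs = 1
(167/853) = 1

1


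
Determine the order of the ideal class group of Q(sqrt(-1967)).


K = Q(sqrt(-1967)). d mod 4 = 1, so D = disc(K) = d = -1967
h(K) equals the number of primitive reduced positive-definite forms (a, b, c) = a*x^2 + b*x*y + c*y^2 with b^2 - 4ac = D,
where reduced means |b| <= a <= c, with b >= 0 whenever |b| = a or a = c, and primitive means gcd(a, b, c) = 1.
Reduced forces 3a^2 <= |D| = 1967, so 1 <= a <= 25; b must have the parity of D, and c = (b^2 - D)/(4a) must be an integer >= a.
Enumerate a = 1..25, b in [-a, a]:
  a=1: (1, 1, 492)  [1]
  a=2: (2, -1, 246), (2, 1, 246)  [2]
  a=3: (3, -1, 164), (3, 1, 164)  [2]
  a=4: (4, -1, 123), (4, 1, 123)  [2]
  a=5: none
  a=6: (6, -5, 83), (6, -1, 82), (6, 1, 82), (6, 5, 83)  [4]
  a=7: (7, 7, 72)  [1]
  a=8: (8, -7, 63), (8, 7, 63)  [2]
  a=9: (9, -7, 56), (9, 7, 56)  [2]
  a=10..11: none
  a=12: (12, -7, 42), (12, -1, 41), (12, 1, 41), (12, 7, 42)  [4]
  a=13: (13, -3, 38), (13, 3, 38)  [2]
  a=14: (14, -7, 36), (14, 7, 36)  [2]
  a=15: none
  a=16: (16, -9, 32), (16, 9, 32)  [2]
  a=17: none
  a=18: (18, -11, 29), (18, -7, 28), (18, 7, 28), (18, 11, 29)  [4]
  a=19: (19, -3, 26), (19, 3, 26)  [2]
  a=20: none
  a=21: (21, -7, 24), (21, 7, 24)  [2]
  a=22..23: none
  a=24: (24, -23, 26), (24, 23, 26)  [2]
  a=25: none
Total reduced forms: 1 + 2 + 2 + 2 + 4 + 1 + 2 + 2 + 4 + 2 + 2 + 2 + 4 + 2 + 2 + 2 = 36
h = 36

36


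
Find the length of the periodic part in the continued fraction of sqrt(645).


Run the CF algorithm for sqrt(645).
a_0 = floor(sqrt(645)) = 25; set m_0=0, q_0=1.
Recurrence: m' = q*a - m,  q' = (d - m'^2)/q,  a' = floor((a_0 + m')/q').
  step 1: m=25, q=20, a=2
  step 2: m=15, q=21, a=1
  step 3: m=6, q=29, a=1
  step 4: m=23, q=4, a=12
  step 5: m=25, q=5, a=10
  step 6: m=25, q=4, a=12
  step 7: m=23, q=29, a=1
  step 8: m=6, q=21, a=1
  step 9: m=15, q=20, a=2
  step 10: m=25, q=1, a=50
a_10 = 2*a_0 = 50, so the period closes here.
sqrt(645) = [25; 2, 1, 1, 12, 10, 12, 1, 1, 2, 50]
Period length = 10

10


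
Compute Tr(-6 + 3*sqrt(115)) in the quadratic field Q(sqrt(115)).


Tr(a + b*sqrt(d)) = (a + b*sqrt(d)) + (a - b*sqrt(d)) = 2a
= 2 * (-6)
= -12

-12


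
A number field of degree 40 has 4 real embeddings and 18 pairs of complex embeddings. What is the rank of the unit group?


By Dirichlet's unit theorem:
rank = r1 + r2 - 1
= 4 + 18 - 1
= 21

21


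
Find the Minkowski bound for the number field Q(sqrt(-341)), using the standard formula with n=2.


d = -341, d mod 4 = 3, so disc(K) = 4d = -1364; |disc(K)| = 1364
Imaginary quadratic field, so n = 2, s = r2 = 1, r1 = 0
M = (n!/n^n) * (4/pi)^s * sqrt(|disc(K)|) = (2!/2^2) * (4/pi)^1 * sqrt(1364)
= 0.5 * 1.273240 * 36.932371
= 23.5119

23.5119


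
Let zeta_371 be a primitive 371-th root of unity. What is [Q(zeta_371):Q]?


The degree equals Euler's totient phi(371).
371 = 7 * 53
phi(371) = 312

312


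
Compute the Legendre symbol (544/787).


p = 787 is prime, so compute (544/787) with the reciprocity algorithm (Jacobi-symbol steps: pull out 2s via (2/n), flip via reciprocity, reduce):
  pull out 2: (2/787) = -1  (since 787 mod 8 = 3)
  pull out 2: (2/787) = -1  (since 787 mod 8 = 3)
  pull out 2: (2/787) = -1  (since 787 mod 8 = 3)
  pull out 2: (2/787) = -1  (since 787 mod 8 = 3)
  pull out 2: (2/787) = -1  (since 787 mod 8 = 3)
  reciprocity: (17/787) -> +(787/17)
  reduce: (5/17)
  reciprocity: (5/17) -> +(17/5)
  reduce: (2/5)
  pull out 2: (2/5) = -1  (since 5 mod 8 = 5)
  (1/5) = 1
Product of signs = 1
(544/787) = 1

1


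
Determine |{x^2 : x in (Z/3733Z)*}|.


For prime p, the number of non-zero quadratic residues is (p-1)/2.
= (3733-1)/2
= 1866

1866


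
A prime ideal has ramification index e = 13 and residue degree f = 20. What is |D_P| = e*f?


|D_P| = e * f
= 13 * 20
= 260

260


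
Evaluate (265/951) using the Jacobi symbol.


Compute (265/951) via quadratic reciprocity:
  reciprocity: (265/951) -> +(951/265)
  reduce: (156/265)
  pull out 2: (2/265) = +1  (since 265 mod 8 = 1)
  pull out 2: (2/265) = +1  (since 265 mod 8 = 1)
  reciprocity: (39/265) -> +(265/39)
  reduce: (31/39)
  reciprocity: (31/39) -> -(39/31)
  reduce: (8/31)
  pull out 2: (2/31) = +1  (since 31 mod 8 = 7)
  pull out 2: (2/31) = +1  (since 31 mod 8 = 7)
  pull out 2: (2/31) = +1  (since 31 mod 8 = 7)
  (1/31) = 1
Product of signs = -1

-1


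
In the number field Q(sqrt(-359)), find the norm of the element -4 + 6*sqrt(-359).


N(a + b*sqrt(d)) = a^2 - d*b^2
= (-4)^2 - (-359)*(6)^2
= 16 + 12924
= 12940

12940


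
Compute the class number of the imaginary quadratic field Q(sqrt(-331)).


K = Q(sqrt(-331)). d mod 4 = 1, so D = disc(K) = d = -331
h(K) equals the number of primitive reduced positive-definite forms (a, b, c) = a*x^2 + b*x*y + c*y^2 with b^2 - 4ac = D,
where reduced means |b| <= a <= c, with b >= 0 whenever |b| = a or a = c, and primitive means gcd(a, b, c) = 1.
Reduced forces 3a^2 <= |D| = 331, so 1 <= a <= 10; b must have the parity of D, and c = (b^2 - D)/(4a) must be an integer >= a.
Enumerate a = 1..10, b in [-a, a]:
  a=1: (1, 1, 83)  [1]
  a=2..4: none
  a=5: (5, -3, 17), (5, 3, 17)  [2]
  a=6..10: none
Total reduced forms: 1 + 2 = 3
h = 3

3


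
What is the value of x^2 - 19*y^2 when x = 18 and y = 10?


x^2 - d*y^2
= 18^2 - 19*10^2
= 324 - 1900
= -1576

-1576


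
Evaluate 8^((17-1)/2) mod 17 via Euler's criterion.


p = 17 is prime and the exponent is (p-1)/2 = 8, so by Euler's criterion 8^8 = (8/17) = +1 or -1 mod 17.
Compute by square-and-multiply:
  8 = 8 (binary 1000)
  Repeated squaring mod 17: 8^1 = 8, 8^2 = 13, 8^4 = 16, 8^8 = 1
  8^8 = 1 mod 17
Result 1: 8 is a quadratic residue mod 17.
8^8 mod 17 = 1

1


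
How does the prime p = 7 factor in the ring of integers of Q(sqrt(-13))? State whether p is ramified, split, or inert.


K = Q(sqrt(-13)). Since d mod 4 = 3, disc(K) = -52.
Check p | disc: -52 mod 7 = 4.
p does not divide disc. Compute Legendre symbol (d/p):
1^((7-1)/2) mod 7 = 1
(d/p) = 1, so p splits: (p) = P*P' with e=1, f=1, g=2.
Therefore p is split.

split


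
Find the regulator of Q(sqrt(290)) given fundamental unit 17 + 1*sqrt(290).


epsilon = 17 + 1*sqrt(290)
= 34.0294
R = ln(34.0294)
= 3.5272

3.5272


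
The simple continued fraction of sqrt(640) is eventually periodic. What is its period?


Run the CF algorithm for sqrt(640).
a_0 = floor(sqrt(640)) = 25; set m_0=0, q_0=1.
Recurrence: m' = q*a - m,  q' = (d - m'^2)/q,  a' = floor((a_0 + m')/q').
  step 1: m=25, q=15, a=3
  step 2: m=20, q=16, a=2
  step 3: m=12, q=31, a=1
  step 4: m=19, q=9, a=4
  step 5: m=17, q=39, a=1
  step 6: m=22, q=4, a=11
  step 7: m=22, q=39, a=1
  step 8: m=17, q=9, a=4
  step 9: m=19, q=31, a=1
  step 10: m=12, q=16, a=2
  step 11: m=20, q=15, a=3
  step 12: m=25, q=1, a=50
a_12 = 2*a_0 = 50, so the period closes here.
sqrt(640) = [25; 3, 2, 1, 4, 1, 11, 1, 4, 1, 2, 3, 50]
Period length = 12

12


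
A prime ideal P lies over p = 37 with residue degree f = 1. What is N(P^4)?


N(P^a) = p^(a*f)
= 37^(4*1)
= 37^4
= 1874161

1874161


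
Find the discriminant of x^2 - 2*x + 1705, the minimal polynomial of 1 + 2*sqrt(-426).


The element 1 + 2*sqrt(-426) has minimal polynomial:
x^2 - 2*x + 1705
Discriminant = (-2)^2 - 4*(1705)
= 4 - 6820
= -6816

-6816


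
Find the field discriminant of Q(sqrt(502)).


For K = Q(sqrt(d)) with d squarefree: disc(K) = d if d = 1 mod 4, and disc(K) = 4d if d = 2 or 3 mod 4.
Here d = 502, and d mod 4 = 2.
d = 2 mod 4, not 1 (O_K = Z[sqrt(d)]), so disc(K) = 4d = 4 * (502) = 2008

2008


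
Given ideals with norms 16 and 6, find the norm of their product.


N(IJ) = N(I) * N(J)
= 16 * 6
= 96

96


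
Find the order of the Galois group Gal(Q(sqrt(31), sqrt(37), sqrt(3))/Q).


The 3 square roots of distinct primes are multiplicatively independent over Q,
so [K:Q] = 2^3 and Gal(K/Q) is isomorphic to (Z/2Z)^3.
|Gal| = 2^3 = 8

8


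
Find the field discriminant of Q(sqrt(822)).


For K = Q(sqrt(d)) with d squarefree: disc(K) = d if d = 1 mod 4, and disc(K) = 4d if d = 2 or 3 mod 4.
Here d = 822, and d mod 4 = 2.
d = 2 mod 4, not 1 (O_K = Z[sqrt(d)]), so disc(K) = 4d = 4 * (822) = 3288

3288


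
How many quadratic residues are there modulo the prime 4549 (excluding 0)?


For prime p, the number of non-zero quadratic residues is (p-1)/2.
= (4549-1)/2
= 2274

2274


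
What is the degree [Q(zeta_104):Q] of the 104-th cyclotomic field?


The degree equals Euler's totient phi(104).
104 = 2^3 * 13
phi(104) = 48

48


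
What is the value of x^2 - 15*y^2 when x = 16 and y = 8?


x^2 - d*y^2
= 16^2 - 15*8^2
= 256 - 960
= -704

-704


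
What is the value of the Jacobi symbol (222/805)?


Compute (222/805) via quadratic reciprocity:
  pull out 2: (2/805) = -1  (since 805 mod 8 = 5)
  reciprocity: (111/805) -> +(805/111)
  reduce: (28/111)
  pull out 2: (2/111) = +1  (since 111 mod 8 = 7)
  pull out 2: (2/111) = +1  (since 111 mod 8 = 7)
  reciprocity: (7/111) -> -(111/7)
  reduce: (6/7)
  pull out 2: (2/7) = +1  (since 7 mod 8 = 7)
  reciprocity: (3/7) -> -(7/3)
  reduce: (1/3)
  (1/3) = 1
Product of signs = -1

-1


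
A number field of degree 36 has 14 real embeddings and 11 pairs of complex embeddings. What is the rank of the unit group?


By Dirichlet's unit theorem:
rank = r1 + r2 - 1
= 14 + 11 - 1
= 24

24


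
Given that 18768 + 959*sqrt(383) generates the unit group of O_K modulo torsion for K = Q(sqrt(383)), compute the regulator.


epsilon = 18768 + 959*sqrt(383)
= 37536.0000
R = ln(37536.0000)
= 10.5331

10.5331


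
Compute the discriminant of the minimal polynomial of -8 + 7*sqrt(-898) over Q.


The element -8 + 7*sqrt(-898) has minimal polynomial:
x^2 + 16*x + 44066
Discriminant = (16)^2 - 4*(44066)
= 256 - 176264
= -176008

-176008


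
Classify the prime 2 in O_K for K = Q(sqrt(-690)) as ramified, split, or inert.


K = Q(sqrt(-690)). Since d mod 4 = 2, disc(K) = -2760.
Check p | disc: -2760 mod 2 = 0.
p divides disc, so p ramifies: (p) = P^2 with e=2, f=1, g=1.
Therefore p is ramified.

ramified


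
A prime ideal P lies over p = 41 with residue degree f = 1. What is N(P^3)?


N(P^a) = p^(a*f)
= 41^(3*1)
= 41^3
= 68921

68921


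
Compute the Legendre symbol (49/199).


p = 199 is prime, so compute (49/199) with the reciprocity algorithm (Jacobi-symbol steps: pull out 2s via (2/n), flip via reciprocity, reduce):
  reciprocity: (49/199) -> +(199/49)
  reduce: (3/49)
  reciprocity: (3/49) -> +(49/3)
  reduce: (1/3)
  (1/3) = 1
Product of signs = 1
(49/199) = 1

1


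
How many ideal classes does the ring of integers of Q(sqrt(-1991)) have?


K = Q(sqrt(-1991)). d mod 4 = 1, so D = disc(K) = d = -1991
h(K) equals the number of primitive reduced positive-definite forms (a, b, c) = a*x^2 + b*x*y + c*y^2 with b^2 - 4ac = D,
where reduced means |b| <= a <= c, with b >= 0 whenever |b| = a or a = c, and primitive means gcd(a, b, c) = 1.
Reduced forces 3a^2 <= |D| = 1991, so 1 <= a <= 25; b must have the parity of D, and c = (b^2 - D)/(4a) must be an integer >= a.
Enumerate a = 1..25, b in [-a, a]:
  a=1: (1, 1, 498)  [1]
  a=2: (2, -1, 249), (2, 1, 249)  [2]
  a=3: (3, -1, 166), (3, 1, 166)  [2]
  a=4: (4, -3, 125), (4, 3, 125)  [2]
  a=5: (5, -3, 100), (5, 3, 100)  [2]
  a=6: (6, -5, 84), (6, -1, 83), (6, 1, 83), (6, 5, 84)  [4]
  a=7: (7, -5, 72), (7, 5, 72)  [2]
  a=8: (8, -5, 63), (8, 5, 63)  [2]
  a=9: (9, -5, 56), (9, 5, 56)  [2]
  a=10: (10, -7, 51), (10, -3, 50), (10, 3, 50), (10, 7, 51)  [4]
  a=11: (11, 11, 48)  [1]
  a=12: (12, -11, 44), (12, -5, 42), (12, 5, 42), (12, 11, 44)  [4]
  a=13: none
  a=14: (14, -9, 37), (14, -5, 36), (14, 5, 36), (14, 9, 37)  [4]
  a=15: (15, -13, 36), (15, -7, 34), (15, 7, 34), (15, 13, 36)  [4]
  a=16: (16, -11, 33), (16, 11, 33)  [2]
  a=17: (17, -7, 30), (17, 7, 30)  [2]
  a=18: (18, -13, 30), (18, -5, 28), (18, 5, 28), (18, 13, 30)  [4]
  a=19: (19, -17, 30), (19, 17, 30)  [2]
  a=20: (20, -13, 27), (20, -3, 25), (20, 3, 25), (20, 13, 27)  [4]
  a=21: (21, -19, 28), (21, -5, 24), (21, 5, 24), (21, 19, 28)  [4]
  a=22: (22, -11, 24), (22, 11, 24)  [2]
  a=23..25: none
Total reduced forms: 1 + 2 + 2 + 2 + 2 + 4 + 2 + 2 + 2 + 4 + 1 + 4 + 4 + 4 + 2 + 2 + 4 + 2 + 4 + 4 + 2 = 56
h = 56

56


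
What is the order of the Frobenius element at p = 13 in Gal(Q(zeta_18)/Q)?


The Frobenius at p in Gal(Q(zeta_n)/Q) = (Z/nZ)* is the class of p, so its order is ord_18(13), the smallest k >= 1 with 13^k = 1 mod 18.
n = 18 = 2 * 3^2, phi(18) = 6; the order divides phi(n).
Divisors of 6: 1, 2, 3, 6
Repeated squaring mod 18: 13^1 = 13, 13^2 = 7, 13^4 = 13
Test divisors in increasing order:
  k=1: 13^1 = 13 mod 18
  k=2: 13^2 = 7 mod 18
  k=3: 13^3 = 7 * 13 = 1 mod 18  <- first divisor giving 1
Order = 3

3


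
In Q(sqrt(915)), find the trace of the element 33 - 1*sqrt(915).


Tr(a + b*sqrt(d)) = (a + b*sqrt(d)) + (a - b*sqrt(d)) = 2a
= 2 * (33)
= 66

66


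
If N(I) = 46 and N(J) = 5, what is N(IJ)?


N(IJ) = N(I) * N(J)
= 46 * 5
= 230

230


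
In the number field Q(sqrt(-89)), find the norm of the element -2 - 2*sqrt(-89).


N(a + b*sqrt(d)) = a^2 - d*b^2
= (-2)^2 - (-89)*(-2)^2
= 4 + 356
= 360

360


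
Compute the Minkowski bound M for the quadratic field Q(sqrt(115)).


d = 115, d mod 4 = 3, so disc(K) = 4d = 460; |disc(K)| = 460
Real quadratic field, so n = 2, s = r2 = 0, r1 = 2
M = (n!/n^n) * (4/pi)^s * sqrt(|disc(K)|) = (2!/2^2) * (4/pi)^0 * sqrt(460)
= 0.5 * 1.000000 * 21.447611
= 10.7238

10.7238


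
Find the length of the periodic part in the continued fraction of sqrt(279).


Run the CF algorithm for sqrt(279).
a_0 = floor(sqrt(279)) = 16; set m_0=0, q_0=1.
Recurrence: m' = q*a - m,  q' = (d - m'^2)/q,  a' = floor((a_0 + m')/q').
  step 1: m=16, q=23, a=1
  step 2: m=7, q=10, a=2
  step 3: m=13, q=11, a=2
  step 4: m=9, q=18, a=1
  step 5: m=9, q=11, a=2
  step 6: m=13, q=10, a=2
  step 7: m=7, q=23, a=1
  step 8: m=16, q=1, a=32
a_8 = 2*a_0 = 32, so the period closes here.
sqrt(279) = [16; 1, 2, 2, 1, 2, 2, 1, 32]
Period length = 8

8


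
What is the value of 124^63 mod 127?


p = 127 is prime and the exponent is (p-1)/2 = 63, so by Euler's criterion 124^63 = (124/127) = +1 or -1 mod 127.
Compute by square-and-multiply:
  63 = 32 + 16 + 8 + 4 + 2 + 1 (binary 111111)
  Repeated squaring mod 127: 124^1 = 124, 124^2 = 9, 124^4 = 81, 124^8 = 84, 124^16 = 71, 124^32 = 88
  124^63 = 124^32 * 124^16 * 124^8 * 124^4 * 124^2 * 124^1 = 88 * 71 * 84 * 81 * 9 * 124 mod 127
    88 * 71 = 6248 = 25 mod 127
    25 * 84 = 2100 = 68 mod 127
    68 * 81 = 5508 = 47 mod 127
    47 * 9 = 423 = 42 mod 127
    42 * 124 = 5208 = 1 mod 127
  124^63 = 1 mod 127
Result 1: 124 is a quadratic residue mod 127.
124^63 mod 127 = 1

1


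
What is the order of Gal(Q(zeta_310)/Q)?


|Gal(Q(zeta_310)/Q)| = phi(310)
= 120

120


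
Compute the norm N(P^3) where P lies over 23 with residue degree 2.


N(P^a) = p^(a*f)
= 23^(3*2)
= 23^6
= 148035889

148035889


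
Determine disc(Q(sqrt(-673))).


For K = Q(sqrt(d)) with d squarefree: disc(K) = d if d = 1 mod 4, and disc(K) = 4d if d = 2 or 3 mod 4.
Here d = -673, and d mod 4 = 3.
d = 3 mod 4, not 1 (O_K = Z[sqrt(d)]), so disc(K) = 4d = 4 * (-673) = -2692

-2692


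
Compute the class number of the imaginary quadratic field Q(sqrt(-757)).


K = Q(sqrt(-757)). d mod 4 = 3, so D = disc(K) = 4d = -3028
h(K) equals the number of primitive reduced positive-definite forms (a, b, c) = a*x^2 + b*x*y + c*y^2 with b^2 - 4ac = D,
where reduced means |b| <= a <= c, with b >= 0 whenever |b| = a or a = c, and primitive means gcd(a, b, c) = 1.
Reduced forces 3a^2 <= |D| = 3028, so 1 <= a <= 31; b must have the parity of D, and c = (b^2 - D)/(4a) must be an integer >= a.
Enumerate a = 1..31, b in [-a, a]:
  a=1: (1, 0, 757)  [1]
  a=2: (2, 2, 379)  [1]
  a=3..12: none
  a=13: (13, -12, 61), (13, 12, 61)  [2]
  a=14..16: none
  a=17: (17, -10, 46), (17, 10, 46)  [2]
  a=18..22: none
  a=23: (23, -10, 34), (23, 10, 34)  [2]
  a=24..25: none
  a=26: (26, -14, 31), (26, 14, 31)  [2]
  a=27..31: none
Total reduced forms: 1 + 1 + 2 + 2 + 2 + 2 = 10
h = 10

10


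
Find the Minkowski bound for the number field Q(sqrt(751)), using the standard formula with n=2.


d = 751, d mod 4 = 3, so disc(K) = 4d = 3004; |disc(K)| = 3004
Real quadratic field, so n = 2, s = r2 = 0, r1 = 2
M = (n!/n^n) * (4/pi)^s * sqrt(|disc(K)|) = (2!/2^2) * (4/pi)^0 * sqrt(3004)
= 0.5 * 1.000000 * 54.808758
= 27.4044

27.4044


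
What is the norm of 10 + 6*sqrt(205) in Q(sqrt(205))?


N(a + b*sqrt(d)) = a^2 - d*b^2
= (10)^2 - (205)*(6)^2
= 100 - 7380
= -7280

-7280


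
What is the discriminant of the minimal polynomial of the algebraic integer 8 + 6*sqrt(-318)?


The element 8 + 6*sqrt(-318) has minimal polynomial:
x^2 - 16*x + 11512
Discriminant = (-16)^2 - 4*(11512)
= 256 - 46048
= -45792

-45792


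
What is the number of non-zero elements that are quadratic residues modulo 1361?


For prime p, the number of non-zero quadratic residues is (p-1)/2.
= (1361-1)/2
= 680

680


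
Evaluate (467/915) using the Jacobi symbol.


Compute (467/915) via quadratic reciprocity:
  reciprocity: (467/915) -> -(915/467)
  reduce: (448/467)
  pull out 2: (2/467) = -1  (since 467 mod 8 = 3)
  pull out 2: (2/467) = -1  (since 467 mod 8 = 3)
  pull out 2: (2/467) = -1  (since 467 mod 8 = 3)
  pull out 2: (2/467) = -1  (since 467 mod 8 = 3)
  pull out 2: (2/467) = -1  (since 467 mod 8 = 3)
  pull out 2: (2/467) = -1  (since 467 mod 8 = 3)
  reciprocity: (7/467) -> -(467/7)
  reduce: (5/7)
  reciprocity: (5/7) -> +(7/5)
  reduce: (2/5)
  pull out 2: (2/5) = -1  (since 5 mod 8 = 5)
  (1/5) = 1
Product of signs = -1

-1


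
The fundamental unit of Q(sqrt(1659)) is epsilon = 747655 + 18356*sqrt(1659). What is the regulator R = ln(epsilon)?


epsilon = 747655 + 18356*sqrt(1659)
= 1.4953e+06
R = ln(1.4953e+06)
= 14.2178

14.2178


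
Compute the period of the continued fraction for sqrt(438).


Run the CF algorithm for sqrt(438).
a_0 = floor(sqrt(438)) = 20; set m_0=0, q_0=1.
Recurrence: m' = q*a - m,  q' = (d - m'^2)/q,  a' = floor((a_0 + m')/q').
  step 1: m=20, q=38, a=1
  step 2: m=18, q=3, a=12
  step 3: m=18, q=38, a=1
  step 4: m=20, q=1, a=40
a_4 = 2*a_0 = 40, so the period closes here.
sqrt(438) = [20; 1, 12, 1, 40]
Period length = 4

4


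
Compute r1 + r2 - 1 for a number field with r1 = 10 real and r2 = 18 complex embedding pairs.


By Dirichlet's unit theorem:
rank = r1 + r2 - 1
= 10 + 18 - 1
= 27

27


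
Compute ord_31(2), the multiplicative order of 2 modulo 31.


We want ord_31(2), the smallest k >= 1 with 2^k = 1 mod 31.
n = 31 = 31, phi(31) = 30; the order divides phi(n).
Divisors of 30: 1, 2, 3, 5, 6, 10, 15, 30
Repeated squaring mod 31: 2^1 = 2, 2^2 = 4, 2^4 = 16, 2^8 = 8, 2^16 = 2
Test divisors in increasing order:
  k=1: 2^1 = 2 mod 31
  k=2: 2^2 = 4 mod 31
  k=3: 2^3 = 4 * 2 = 8 mod 31
  k=5: 2^5 = 16 * 2 = 1 mod 31  <- first divisor giving 1
Order = 5

5


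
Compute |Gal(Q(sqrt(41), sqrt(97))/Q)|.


The 2 square roots of distinct primes are multiplicatively independent over Q,
so [K:Q] = 2^2 and Gal(K/Q) is isomorphic to (Z/2Z)^2.
|Gal| = 2^2 = 4

4


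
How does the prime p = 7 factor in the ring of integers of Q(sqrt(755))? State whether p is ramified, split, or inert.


K = Q(sqrt(755)). Since d mod 4 = 3, disc(K) = 3020.
Check p | disc: 3020 mod 7 = 3.
p does not divide disc. Compute Legendre symbol (d/p):
6^((7-1)/2) mod 7 = -1
(d/p) = -1, so p is inert: (p) stays prime with e=1, f=2, g=1.
Therefore p is inert.

inert


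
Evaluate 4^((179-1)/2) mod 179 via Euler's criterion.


p = 179 is prime and the exponent is (p-1)/2 = 89, so by Euler's criterion 4^89 = (4/179) = +1 or -1 mod 179.
Compute by square-and-multiply:
  89 = 64 + 16 + 8 + 1 (binary 1011001)
  Repeated squaring mod 179: 4^1 = 4, 4^2 = 16, 4^4 = 77, 4^8 = 22, 4^16 = 126, 4^32 = 124, 4^64 = 161
  4^89 = 4^64 * 4^16 * 4^8 * 4^1 = 161 * 126 * 22 * 4 mod 179
    161 * 126 = 20286 = 59 mod 179
    59 * 22 = 1298 = 45 mod 179
    45 * 4 = 180 = 1 mod 179
  4^89 = 1 mod 179
Result 1: 4 is a quadratic residue mod 179.
4^89 mod 179 = 1

1


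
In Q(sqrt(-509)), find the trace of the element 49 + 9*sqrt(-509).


Tr(a + b*sqrt(d)) = (a + b*sqrt(d)) + (a - b*sqrt(d)) = 2a
= 2 * (49)
= 98

98


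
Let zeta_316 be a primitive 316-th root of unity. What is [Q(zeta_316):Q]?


The degree equals Euler's totient phi(316).
316 = 2^2 * 79
phi(316) = 156

156


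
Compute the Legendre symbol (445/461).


p = 461 is prime, so compute (445/461) with the reciprocity algorithm (Jacobi-symbol steps: pull out 2s via (2/n), flip via reciprocity, reduce):
  reciprocity: (445/461) -> +(461/445)
  reduce: (16/445)
  pull out 2: (2/445) = -1  (since 445 mod 8 = 5)
  pull out 2: (2/445) = -1  (since 445 mod 8 = 5)
  pull out 2: (2/445) = -1  (since 445 mod 8 = 5)
  pull out 2: (2/445) = -1  (since 445 mod 8 = 5)
  (1/445) = 1
Product of signs = 1
(445/461) = 1

1


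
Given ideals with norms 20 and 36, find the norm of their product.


N(IJ) = N(I) * N(J)
= 20 * 36
= 720

720


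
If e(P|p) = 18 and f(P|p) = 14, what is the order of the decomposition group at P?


|D_P| = e * f
= 18 * 14
= 252

252


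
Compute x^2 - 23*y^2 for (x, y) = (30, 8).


x^2 - d*y^2
= 30^2 - 23*8^2
= 900 - 1472
= -572

-572


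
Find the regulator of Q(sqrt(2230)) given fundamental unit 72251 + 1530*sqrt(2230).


epsilon = 72251 + 1530*sqrt(2230)
= 144502.0000
R = ln(144502.0000)
= 11.8810

11.8810


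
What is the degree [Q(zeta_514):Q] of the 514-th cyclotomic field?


The degree equals Euler's totient phi(514).
514 = 2 * 257
phi(514) = 256

256


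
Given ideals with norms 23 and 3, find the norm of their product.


N(IJ) = N(I) * N(J)
= 23 * 3
= 69

69


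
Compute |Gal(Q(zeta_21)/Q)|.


|Gal(Q(zeta_21)/Q)| = phi(21)
= 12

12


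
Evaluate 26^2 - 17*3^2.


x^2 - d*y^2
= 26^2 - 17*3^2
= 676 - 153
= 523

523


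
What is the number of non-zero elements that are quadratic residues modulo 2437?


For prime p, the number of non-zero quadratic residues is (p-1)/2.
= (2437-1)/2
= 1218

1218


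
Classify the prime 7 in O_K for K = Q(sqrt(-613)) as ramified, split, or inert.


K = Q(sqrt(-613)). Since d mod 4 = 3, disc(K) = -2452.
Check p | disc: -2452 mod 7 = 5.
p does not divide disc. Compute Legendre symbol (d/p):
3^((7-1)/2) mod 7 = -1
(d/p) = -1, so p is inert: (p) stays prime with e=1, f=2, g=1.
Therefore p is inert.

inert


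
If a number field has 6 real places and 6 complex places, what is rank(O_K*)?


By Dirichlet's unit theorem:
rank = r1 + r2 - 1
= 6 + 6 - 1
= 11

11


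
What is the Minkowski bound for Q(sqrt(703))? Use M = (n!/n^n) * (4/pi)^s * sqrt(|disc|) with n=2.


d = 703, d mod 4 = 3, so disc(K) = 4d = 2812; |disc(K)| = 2812
Real quadratic field, so n = 2, s = r2 = 0, r1 = 2
M = (n!/n^n) * (4/pi)^s * sqrt(|disc(K)|) = (2!/2^2) * (4/pi)^0 * sqrt(2812)
= 0.5 * 1.000000 * 53.028294
= 26.5141

26.5141


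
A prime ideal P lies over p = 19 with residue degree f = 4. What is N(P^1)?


N(P^a) = p^(a*f)
= 19^(1*4)
= 19^4
= 130321

130321


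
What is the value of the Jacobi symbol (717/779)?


Compute (717/779) via quadratic reciprocity:
  reciprocity: (717/779) -> +(779/717)
  reduce: (62/717)
  pull out 2: (2/717) = -1  (since 717 mod 8 = 5)
  reciprocity: (31/717) -> +(717/31)
  reduce: (4/31)
  pull out 2: (2/31) = +1  (since 31 mod 8 = 7)
  pull out 2: (2/31) = +1  (since 31 mod 8 = 7)
  (1/31) = 1
Product of signs = -1

-1


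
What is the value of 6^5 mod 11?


p = 11 is prime and the exponent is (p-1)/2 = 5, so by Euler's criterion 6^5 = (6/11) = +1 or -1 mod 11.
Compute by square-and-multiply:
  5 = 4 + 1 (binary 101)
  Repeated squaring mod 11: 6^1 = 6, 6^2 = 3, 6^4 = 9
  6^5 = 6^4 * 6^1 = 9 * 6 mod 11
    9 * 6 = 54 = 10 mod 11
  6^5 = 10 mod 11
Result 10 = p - 1 = -1 mod 11: 6 is a quadratic non-residue mod 11. As a residue in [0, p-1] the value is 10.
6^5 mod 11 = 10

10


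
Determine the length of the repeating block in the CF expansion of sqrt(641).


Run the CF algorithm for sqrt(641).
a_0 = floor(sqrt(641)) = 25; set m_0=0, q_0=1.
Recurrence: m' = q*a - m,  q' = (d - m'^2)/q,  a' = floor((a_0 + m')/q').
  step 1: m=25, q=16, a=3
  step 2: m=23, q=7, a=6
  step 3: m=19, q=40, a=1
  step 4: m=21, q=5, a=9
  step 5: m=24, q=13, a=3
  step 6: m=15, q=32, a=1
  step 7: m=17, q=11, a=3
  step 8: m=16, q=35, a=1
  step 9: m=19, q=8, a=5
  step 10: m=21, q=25, a=1
  step 11: m=4, q=25, a=1
  step 12: m=21, q=8, a=5
  step 13: m=19, q=35, a=1
  step 14: m=16, q=11, a=3
  step 15: m=17, q=32, a=1
  step 16: m=15, q=13, a=3
  step 17: m=24, q=5, a=9
  step 18: m=21, q=40, a=1
  step 19: m=19, q=7, a=6
  step 20: m=23, q=16, a=3
  step 21: m=25, q=1, a=50
a_21 = 2*a_0 = 50, so the period closes here.
sqrt(641) = [25; 3, 6, 1, 9, 3, 1, 3, 1, 5, 1, 1, 5, 1, 3, 1, 3, 9, 1, 6, 3, 50]
Period length = 21

21


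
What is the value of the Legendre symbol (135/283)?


p = 283 is prime, so compute (135/283) with the reciprocity algorithm (Jacobi-symbol steps: pull out 2s via (2/n), flip via reciprocity, reduce):
  reciprocity: (135/283) -> -(283/135)
  reduce: (13/135)
  reciprocity: (13/135) -> +(135/13)
  reduce: (5/13)
  reciprocity: (5/13) -> +(13/5)
  reduce: (3/5)
  reciprocity: (3/5) -> +(5/3)
  reduce: (2/3)
  pull out 2: (2/3) = -1  (since 3 mod 8 = 3)
  (1/3) = 1
Product of signs = 1
(135/283) = 1

1


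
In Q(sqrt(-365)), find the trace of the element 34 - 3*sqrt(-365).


Tr(a + b*sqrt(d)) = (a + b*sqrt(d)) + (a - b*sqrt(d)) = 2a
= 2 * (34)
= 68

68


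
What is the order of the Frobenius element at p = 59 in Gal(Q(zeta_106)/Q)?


The Frobenius at p in Gal(Q(zeta_n)/Q) = (Z/nZ)* is the class of p, so its order is ord_106(59), the smallest k >= 1 with 59^k = 1 mod 106.
n = 106 = 2 * 53, phi(106) = 52; the order divides phi(n).
Divisors of 52: 1, 2, 4, 13, 26, 52
Repeated squaring mod 106: 59^1 = 59, 59^2 = 89, 59^4 = 77, 59^8 = 99, 59^16 = 49, 59^32 = 69
Test divisors in increasing order:
  k=1: 59^1 = 59 mod 106
  k=2: 59^2 = 89 mod 106
  k=4: 59^4 = 77 mod 106
  k=13: 59^13 = 99 * 77 * 59 = 105 mod 106
  k=26: 59^26 = 49 * 99 * 89 = 1 mod 106  <- first divisor giving 1
Order = 26

26


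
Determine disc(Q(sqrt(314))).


For K = Q(sqrt(d)) with d squarefree: disc(K) = d if d = 1 mod 4, and disc(K) = 4d if d = 2 or 3 mod 4.
Here d = 314, and d mod 4 = 2.
d = 2 mod 4, not 1 (O_K = Z[sqrt(d)]), so disc(K) = 4d = 4 * (314) = 1256

1256


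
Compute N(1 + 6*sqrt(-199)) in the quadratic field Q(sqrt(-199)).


N(a + b*sqrt(d)) = a^2 - d*b^2
= (1)^2 - (-199)*(6)^2
= 1 + 7164
= 7165

7165


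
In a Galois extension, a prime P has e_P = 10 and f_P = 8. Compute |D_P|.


|D_P| = e * f
= 10 * 8
= 80

80


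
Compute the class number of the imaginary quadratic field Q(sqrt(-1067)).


K = Q(sqrt(-1067)). d mod 4 = 1, so D = disc(K) = d = -1067
h(K) equals the number of primitive reduced positive-definite forms (a, b, c) = a*x^2 + b*x*y + c*y^2 with b^2 - 4ac = D,
where reduced means |b| <= a <= c, with b >= 0 whenever |b| = a or a = c, and primitive means gcd(a, b, c) = 1.
Reduced forces 3a^2 <= |D| = 1067, so 1 <= a <= 18; b must have the parity of D, and c = (b^2 - D)/(4a) must be an integer >= a.
Enumerate a = 1..18, b in [-a, a]:
  a=1: (1, 1, 267)  [1]
  a=2: none
  a=3: (3, -1, 89), (3, 1, 89)  [2]
  a=4..6: none
  a=7: (7, -5, 39), (7, 5, 39)  [2]
  a=8: none
  a=9: (9, -7, 31), (9, 7, 31)  [2]
  a=10: none
  a=11: (11, 11, 27)  [1]
  a=12: none
  a=13: (13, -5, 21), (13, 5, 21)  [2]
  a=14..16: none
  a=17: (17, -15, 19), (17, 15, 19)  [2]
  a=18: none
Total reduced forms: 1 + 2 + 2 + 2 + 1 + 2 + 2 = 12
h = 12

12


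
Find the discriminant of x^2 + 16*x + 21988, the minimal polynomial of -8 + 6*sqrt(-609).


The element -8 + 6*sqrt(-609) has minimal polynomial:
x^2 + 16*x + 21988
Discriminant = (16)^2 - 4*(21988)
= 256 - 87952
= -87696

-87696


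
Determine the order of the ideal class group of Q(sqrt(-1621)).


K = Q(sqrt(-1621)). d mod 4 = 3, so D = disc(K) = 4d = -6484
h(K) equals the number of primitive reduced positive-definite forms (a, b, c) = a*x^2 + b*x*y + c*y^2 with b^2 - 4ac = D,
where reduced means |b| <= a <= c, with b >= 0 whenever |b| = a or a = c, and primitive means gcd(a, b, c) = 1.
Reduced forces 3a^2 <= |D| = 6484, so 1 <= a <= 46; b must have the parity of D, and c = (b^2 - D)/(4a) must be an integer >= a.
Enumerate a = 1..46, b in [-a, a]:
  a=1: (1, 0, 1621)  [1]
  a=2: (2, 2, 811)  [1]
  a=3..4: none
  a=5: (5, -4, 325), (5, 4, 325)  [2]
  a=6..9: none
  a=10: (10, -6, 163), (10, 6, 163)  [2]
  a=11..12: none
  a=13: (13, -4, 125), (13, 4, 125)  [2]
  a=14..22: none
  a=23: (23, -18, 74), (23, 18, 74)  [2]
  a=24: none
  a=25: (25, -4, 65), (25, 4, 65)  [2]
  a=26: (26, -22, 67), (26, 22, 67)  [2]
  a=27..36: none
  a=37: (37, -18, 46), (37, 18, 46)  [2]
  a=38..42: none
  a=43: (43, -40, 47), (43, 40, 47)  [2]
  a=44..46: none
Total reduced forms: 1 + 1 + 2 + 2 + 2 + 2 + 2 + 2 + 2 + 2 = 18
h = 18

18


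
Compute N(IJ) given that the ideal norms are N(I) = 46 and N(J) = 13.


N(IJ) = N(I) * N(J)
= 46 * 13
= 598

598


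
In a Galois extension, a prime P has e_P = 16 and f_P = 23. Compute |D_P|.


|D_P| = e * f
= 16 * 23
= 368

368


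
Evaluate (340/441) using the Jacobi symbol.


Compute (340/441) via quadratic reciprocity:
  pull out 2: (2/441) = +1  (since 441 mod 8 = 1)
  pull out 2: (2/441) = +1  (since 441 mod 8 = 1)
  reciprocity: (85/441) -> +(441/85)
  reduce: (16/85)
  pull out 2: (2/85) = -1  (since 85 mod 8 = 5)
  pull out 2: (2/85) = -1  (since 85 mod 8 = 5)
  pull out 2: (2/85) = -1  (since 85 mod 8 = 5)
  pull out 2: (2/85) = -1  (since 85 mod 8 = 5)
  (1/85) = 1
Product of signs = 1

1


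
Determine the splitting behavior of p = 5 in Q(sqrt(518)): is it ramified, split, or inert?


K = Q(sqrt(518)). Since d mod 4 = 2, disc(K) = 2072.
Check p | disc: 2072 mod 5 = 2.
p does not divide disc. Compute Legendre symbol (d/p):
3^((5-1)/2) mod 5 = -1
(d/p) = -1, so p is inert: (p) stays prime with e=1, f=2, g=1.
Therefore p is inert.

inert


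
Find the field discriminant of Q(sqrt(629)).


For K = Q(sqrt(d)) with d squarefree: disc(K) = d if d = 1 mod 4, and disc(K) = 4d if d = 2 or 3 mod 4.
Here d = 629, and d mod 4 = 1.
d = 1 mod 4 (O_K = Z[(1+sqrt(d))/2]), so disc(K) = d = 629

629


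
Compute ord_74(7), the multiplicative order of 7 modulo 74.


We want ord_74(7), the smallest k >= 1 with 7^k = 1 mod 74.
n = 74 = 2 * 37, phi(74) = 36; the order divides phi(n).
Divisors of 36: 1, 2, 3, 4, 6, 9, 12, 18, 36
Repeated squaring mod 74: 7^1 = 7, 7^2 = 49, 7^4 = 33, 7^8 = 53, 7^16 = 71, 7^32 = 9
Test divisors in increasing order:
  k=1: 7^1 = 7 mod 74
  k=2: 7^2 = 49 mod 74
  k=3: 7^3 = 49 * 7 = 47 mod 74
  k=4: 7^4 = 33 mod 74
  k=6: 7^6 = 33 * 49 = 63 mod 74
  k=9: 7^9 = 53 * 7 = 1 mod 74  <- first divisor giving 1
Order = 9

9


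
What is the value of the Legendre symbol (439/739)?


p = 739 is prime, so compute (439/739) with the reciprocity algorithm (Jacobi-symbol steps: pull out 2s via (2/n), flip via reciprocity, reduce):
  reciprocity: (439/739) -> -(739/439)
  reduce: (300/439)
  pull out 2: (2/439) = +1  (since 439 mod 8 = 7)
  pull out 2: (2/439) = +1  (since 439 mod 8 = 7)
  reciprocity: (75/439) -> -(439/75)
  reduce: (64/75)
  pull out 2: (2/75) = -1  (since 75 mod 8 = 3)
  pull out 2: (2/75) = -1  (since 75 mod 8 = 3)
  pull out 2: (2/75) = -1  (since 75 mod 8 = 3)
  pull out 2: (2/75) = -1  (since 75 mod 8 = 3)
  pull out 2: (2/75) = -1  (since 75 mod 8 = 3)
  pull out 2: (2/75) = -1  (since 75 mod 8 = 3)
  (1/75) = 1
Product of signs = 1
(439/739) = 1

1


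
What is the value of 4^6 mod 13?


p = 13 is prime and the exponent is (p-1)/2 = 6, so by Euler's criterion 4^6 = (4/13) = +1 or -1 mod 13.
Compute by square-and-multiply:
  6 = 4 + 2 (binary 110)
  Repeated squaring mod 13: 4^1 = 4, 4^2 = 3, 4^4 = 9
  4^6 = 4^4 * 4^2 = 9 * 3 mod 13
    9 * 3 = 27 = 1 mod 13
  4^6 = 1 mod 13
Result 1: 4 is a quadratic residue mod 13.
4^6 mod 13 = 1

1


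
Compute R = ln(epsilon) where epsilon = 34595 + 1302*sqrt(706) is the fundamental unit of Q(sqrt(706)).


epsilon = 34595 + 1302*sqrt(706)
= 69190.0000
R = ln(69190.0000)
= 11.1446

11.1446
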